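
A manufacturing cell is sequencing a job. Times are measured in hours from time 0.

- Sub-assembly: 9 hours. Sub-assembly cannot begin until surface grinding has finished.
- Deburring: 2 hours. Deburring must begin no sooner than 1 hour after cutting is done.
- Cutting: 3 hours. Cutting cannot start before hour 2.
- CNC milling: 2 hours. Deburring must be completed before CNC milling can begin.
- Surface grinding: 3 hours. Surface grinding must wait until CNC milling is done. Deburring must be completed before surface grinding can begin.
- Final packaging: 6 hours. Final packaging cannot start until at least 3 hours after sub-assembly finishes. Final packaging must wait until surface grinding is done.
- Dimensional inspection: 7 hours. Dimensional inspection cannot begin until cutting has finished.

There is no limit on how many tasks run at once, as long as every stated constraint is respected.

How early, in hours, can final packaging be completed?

Cutting cannot begin until its own release at hour 2. It runs from hour 2 to 2 + 3 = hour 5.
Deburring cannot begin until cutting (finishes hour 5, plus 1-hour gap → hour 6). It runs from hour 6 to 6 + 2 = hour 8.
After deburring (finishes hour 8), CNC milling can start at hour 8 and finishes at hour 10.
Surface grinding needs all of CNC milling (finishes hour 10); deburring (finishes hour 8). That puts its earliest start at hour 10; it finishes at 10 + 3 = hour 13.
Sub-assembly cannot begin until surface grinding (finishes hour 13). It runs from hour 13 to 13 + 9 = hour 22.
Final packaging cannot start until sub-assembly (finishes hour 22, plus 3-hour gap → hour 25); surface grinding (finishes hour 13). The controlling bound is hour 25, so final packaging finishes at 25 + 6 = hour 31.

31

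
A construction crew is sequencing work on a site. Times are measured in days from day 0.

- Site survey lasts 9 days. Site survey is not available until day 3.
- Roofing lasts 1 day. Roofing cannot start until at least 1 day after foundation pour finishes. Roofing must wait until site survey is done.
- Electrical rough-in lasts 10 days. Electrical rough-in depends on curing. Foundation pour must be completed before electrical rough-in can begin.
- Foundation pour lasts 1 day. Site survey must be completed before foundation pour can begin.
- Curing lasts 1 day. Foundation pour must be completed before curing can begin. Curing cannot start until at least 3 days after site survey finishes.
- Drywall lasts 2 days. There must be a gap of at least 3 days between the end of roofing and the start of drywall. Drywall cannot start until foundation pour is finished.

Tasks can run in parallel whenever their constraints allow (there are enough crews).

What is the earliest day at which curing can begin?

After its own release at day 3, site survey can start at day 3 and finishes at day 12.
After site survey (finishes day 12), foundation pour can start at day 12 and finishes at day 13.
Curing waits on foundation pour (finishes day 13); site survey (finishes day 12, plus 3-day gap → day 15). The latest of these is day 15, which is the earliest curing can start.

15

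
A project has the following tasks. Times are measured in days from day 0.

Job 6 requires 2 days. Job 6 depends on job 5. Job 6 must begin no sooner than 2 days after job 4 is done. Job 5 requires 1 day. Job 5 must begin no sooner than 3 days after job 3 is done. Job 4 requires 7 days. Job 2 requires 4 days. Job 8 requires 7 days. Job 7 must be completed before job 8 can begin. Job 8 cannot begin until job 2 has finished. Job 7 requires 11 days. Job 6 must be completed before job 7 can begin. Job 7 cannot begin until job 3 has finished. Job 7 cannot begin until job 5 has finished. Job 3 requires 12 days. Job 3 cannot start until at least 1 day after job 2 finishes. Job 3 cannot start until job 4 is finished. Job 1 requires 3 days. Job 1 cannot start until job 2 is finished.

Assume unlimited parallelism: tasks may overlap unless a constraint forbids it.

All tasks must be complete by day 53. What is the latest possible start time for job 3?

To finish by day 53, job 8 (duration 7) must start no later than day 46.
Job 7 has to be done before job 8 (must start by day 46). That means finishing by day 46, i.e. starting by 46 − 11 = day 35.
Since job 7 (must start by day 35) depends on it, job 6 must finish by day 35. Backing off its 2-day duration gives a latest start of day 33.
For job 5: job 6 (must start by day 33); job 7 (must start by day 35). The most restrictive is day 33; with a 1-day duration, job 5 must start by day 32.
Job 3 must finish in time for job 5 (must start by day 32, minus 3-day gap → day 29); job 7 (must start by day 35). The tightest is day 29, so job 3 must start by 29 − 12 = day 17.

17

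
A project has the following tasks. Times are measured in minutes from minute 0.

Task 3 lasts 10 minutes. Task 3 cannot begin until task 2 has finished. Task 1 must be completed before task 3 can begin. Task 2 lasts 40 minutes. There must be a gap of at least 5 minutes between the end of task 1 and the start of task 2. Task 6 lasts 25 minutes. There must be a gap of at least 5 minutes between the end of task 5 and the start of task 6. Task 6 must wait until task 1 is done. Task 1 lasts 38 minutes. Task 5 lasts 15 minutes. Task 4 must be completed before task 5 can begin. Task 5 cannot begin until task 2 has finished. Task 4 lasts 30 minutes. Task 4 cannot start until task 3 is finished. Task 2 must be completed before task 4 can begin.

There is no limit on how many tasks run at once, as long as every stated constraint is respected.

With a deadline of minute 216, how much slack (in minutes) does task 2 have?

Task 1 has no prerequisites, so it starts at minute 0 and finishes at minute 38.
Task 2 waits on task 1 (finishes minute 38, plus 5-minute gap → minute 43), so it starts at minute 43 and finishes at 43 + 40 = minute 83.

Working backward from the deadline:
Task 6 has no dependents, so it just needs to finish by minute 216. Starting by 216 − 25 = minute 191 achieves that.
Since task 6 (must start by minute 191, minus 5-minute gap → minute 186) depends on it, task 5 must finish by minute 186. Backing off its 15-minute duration gives a latest start of minute 171.
Task 4 must finish before task 5 (must start by minute 171). With a 30-minute duration, task 4 must start by 171 − 30 = minute 141.
Since task 4 (must start by minute 141) depends on it, task 3 must finish by minute 141. Backing off its 10-minute duration gives a latest start of minute 131.
Task 2 must finish in time for task 3 (must start by minute 131); task 4 (must start by minute 141); task 5 (must start by minute 171). The tightest is minute 131, so task 2 must start by 131 − 40 = minute 91.
So task 2 can start as early as minute 43 and as late as minute 91, giving 91 − 43 = 48 minutes of slack.

48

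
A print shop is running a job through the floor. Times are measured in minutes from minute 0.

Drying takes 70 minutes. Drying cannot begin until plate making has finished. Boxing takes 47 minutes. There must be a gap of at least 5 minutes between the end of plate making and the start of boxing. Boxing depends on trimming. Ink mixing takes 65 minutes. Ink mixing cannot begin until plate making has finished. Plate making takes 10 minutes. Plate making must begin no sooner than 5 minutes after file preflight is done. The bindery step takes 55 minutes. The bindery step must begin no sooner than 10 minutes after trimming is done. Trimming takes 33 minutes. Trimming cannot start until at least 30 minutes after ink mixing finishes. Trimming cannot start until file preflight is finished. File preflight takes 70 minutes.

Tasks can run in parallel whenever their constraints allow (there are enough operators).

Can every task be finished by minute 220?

File preflight can start immediately at minute 0; it finishes at minute 70.
After file preflight (finishes minute 70, plus 5-minute gap → minute 75), plate making can start at minute 75 and finishes at minute 85.
Drying waits on plate making (finishes minute 85), so it starts at minute 85 and finishes at 85 + 70 = minute 155.
Ink mixing waits on plate making (finishes minute 85), so it starts at minute 85 and finishes at 85 + 65 = minute 150.
Trimming has to wait for ink mixing (finishes minute 150, plus 30-minute gap → minute 180); file preflight (finishes minute 70). The latest of these is minute 180, so trimming runs minute 180 to 180 + 33 = minute 213.
Boxing cannot start until plate making (finishes minute 85, plus 5-minute gap → minute 90); trimming (finishes minute 213). The controlling bound is minute 213, so boxing finishes at 213 + 47 = minute 260.
The bindery step waits on trimming (finishes minute 213, plus 10-minute gap → minute 223), so it starts at minute 223 and finishes at 223 + 55 = minute 278.
The earliest everything can be done is minute 278, which is after the deadline of 220, so it is not possible.

No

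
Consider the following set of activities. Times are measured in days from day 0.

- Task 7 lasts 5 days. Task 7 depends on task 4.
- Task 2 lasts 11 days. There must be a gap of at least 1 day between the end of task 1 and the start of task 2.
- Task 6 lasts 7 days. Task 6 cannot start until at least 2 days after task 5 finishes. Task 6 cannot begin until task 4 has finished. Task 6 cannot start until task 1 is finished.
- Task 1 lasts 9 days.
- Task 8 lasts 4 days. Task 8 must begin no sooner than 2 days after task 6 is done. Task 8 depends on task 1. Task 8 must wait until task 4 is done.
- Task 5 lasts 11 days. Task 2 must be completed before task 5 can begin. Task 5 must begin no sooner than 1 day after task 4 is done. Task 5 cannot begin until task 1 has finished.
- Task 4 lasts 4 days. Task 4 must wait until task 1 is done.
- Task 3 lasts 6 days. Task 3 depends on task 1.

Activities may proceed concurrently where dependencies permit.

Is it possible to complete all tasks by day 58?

Yes

Task 1 can start immediately at day 0; it finishes at day 9.
After task 1 (finishes day 9), task 4 can start at day 9 and finishes at day 13.
Task 7 waits on task 4 (finishes day 13), so it starts at day 13 and finishes at 13 + 5 = day 18.
Task 3 cannot begin until task 1 (finishes day 9). It runs from day 9 to 9 + 6 = day 15.
After task 1 (finishes day 9, plus 1-day gap → day 10), task 2 can start at day 10 and finishes at day 21.
Task 5 has to wait for task 2 (finishes day 21); task 4 (finishes day 13, plus 1-day gap → day 14); task 1 (finishes day 9). The latest of these is day 21, so task 5 runs day 21 to 21 + 11 = day 32.
Task 6 needs all of task 5 (finishes day 32, plus 2-day gap → day 34); task 4 (finishes day 13); task 1 (finishes day 9). That puts its earliest start at day 34; it finishes at 34 + 7 = day 41.
Task 8 needs all of task 6 (finishes day 41, plus 2-day gap → day 43); task 1 (finishes day 9); task 4 (finishes day 13). That puts its earliest start at day 43; it finishes at 43 + 4 = day 47.
Every task is finished by day 47, which is no later than the deadline of 58, so the schedule is feasible.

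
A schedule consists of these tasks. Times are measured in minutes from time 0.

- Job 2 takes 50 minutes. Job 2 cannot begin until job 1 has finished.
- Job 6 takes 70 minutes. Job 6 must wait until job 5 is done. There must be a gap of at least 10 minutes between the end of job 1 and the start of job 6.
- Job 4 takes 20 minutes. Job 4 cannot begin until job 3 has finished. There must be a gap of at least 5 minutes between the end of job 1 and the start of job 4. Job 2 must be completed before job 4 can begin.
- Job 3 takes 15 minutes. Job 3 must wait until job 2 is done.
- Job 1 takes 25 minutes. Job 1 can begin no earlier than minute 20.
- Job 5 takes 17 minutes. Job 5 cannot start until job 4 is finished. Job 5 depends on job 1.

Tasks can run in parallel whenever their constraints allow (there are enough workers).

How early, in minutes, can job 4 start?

110

Job 1 cannot begin until its own release at minute 20. It runs from minute 20 to 20 + 25 = minute 45.
After job 1 (finishes minute 45), job 2 can start at minute 45 and finishes at minute 95.
Job 3 cannot begin until job 2 (finishes minute 95). It runs from minute 95 to 95 + 15 = minute 110.
Job 4 waits on job 3 (finishes minute 110); job 1 (finishes minute 45, plus 5-minute gap → minute 50); job 2 (finishes minute 95). The latest of these is minute 110, which is the earliest job 4 can start.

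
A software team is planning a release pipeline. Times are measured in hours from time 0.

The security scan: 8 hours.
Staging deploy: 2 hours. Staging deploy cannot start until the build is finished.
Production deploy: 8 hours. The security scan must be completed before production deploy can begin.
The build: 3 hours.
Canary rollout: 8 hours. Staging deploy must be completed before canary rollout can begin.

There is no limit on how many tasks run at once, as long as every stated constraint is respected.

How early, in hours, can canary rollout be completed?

The build can start immediately at hour 0; it finishes at hour 3.
After the build (finishes hour 3), staging deploy can start at hour 3 and finishes at hour 5.
After staging deploy (finishes hour 5), canary rollout can start at hour 5 and finishes at hour 13.

13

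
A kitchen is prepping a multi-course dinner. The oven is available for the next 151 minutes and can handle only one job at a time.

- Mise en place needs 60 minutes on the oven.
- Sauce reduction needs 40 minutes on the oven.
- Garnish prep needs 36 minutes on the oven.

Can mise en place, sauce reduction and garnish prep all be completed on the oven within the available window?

Running back to back, the jobs need 60 + 40 + 36 = 136 minutes on the oven.
Since 136 ≤ 151, they fit within the window.

Yes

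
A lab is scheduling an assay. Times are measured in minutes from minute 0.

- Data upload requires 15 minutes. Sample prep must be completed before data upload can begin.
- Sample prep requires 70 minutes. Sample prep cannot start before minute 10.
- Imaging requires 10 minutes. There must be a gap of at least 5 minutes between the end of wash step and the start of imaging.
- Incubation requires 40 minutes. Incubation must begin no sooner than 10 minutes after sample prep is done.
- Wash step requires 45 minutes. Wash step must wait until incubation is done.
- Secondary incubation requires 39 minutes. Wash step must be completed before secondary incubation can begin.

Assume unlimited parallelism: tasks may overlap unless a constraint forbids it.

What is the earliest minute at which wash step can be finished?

After its own release at minute 10, sample prep can start at minute 10 and finishes at minute 80.
Incubation waits on sample prep (finishes minute 80, plus 10-minute gap → minute 90), so it starts at minute 90 and finishes at 90 + 40 = minute 130.
Wash step cannot begin until incubation (finishes minute 130). It runs from minute 130 to 130 + 45 = minute 175.

175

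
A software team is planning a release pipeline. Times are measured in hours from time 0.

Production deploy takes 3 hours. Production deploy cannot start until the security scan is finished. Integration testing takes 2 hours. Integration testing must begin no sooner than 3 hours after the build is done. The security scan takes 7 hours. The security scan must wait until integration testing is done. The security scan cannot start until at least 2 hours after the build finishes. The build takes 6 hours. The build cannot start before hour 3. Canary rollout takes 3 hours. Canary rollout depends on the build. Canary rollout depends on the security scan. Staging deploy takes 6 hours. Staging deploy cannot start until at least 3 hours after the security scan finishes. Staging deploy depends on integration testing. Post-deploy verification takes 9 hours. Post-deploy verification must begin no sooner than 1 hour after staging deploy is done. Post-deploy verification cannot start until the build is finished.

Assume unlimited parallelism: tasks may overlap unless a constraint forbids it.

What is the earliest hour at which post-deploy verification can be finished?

40

After its own release at hour 3, the build can start at hour 3 and finishes at hour 9.
Integration testing cannot begin until the build (finishes hour 9, plus 3-hour gap → hour 12). It runs from hour 12 to 12 + 2 = hour 14.
The security scan has to wait for integration testing (finishes hour 14); the build (finishes hour 9, plus 2-hour gap → hour 11). The latest of these is hour 14, so the security scan runs hour 14 to 14 + 7 = hour 21.
Staging deploy has to wait for the security scan (finishes hour 21, plus 3-hour gap → hour 24); integration testing (finishes hour 14). The latest of these is hour 24, so staging deploy runs hour 24 to 24 + 6 = hour 30.
Post-deploy verification cannot start until staging deploy (finishes hour 30, plus 1-hour gap → hour 31); the build (finishes hour 9). The controlling bound is hour 31, so post-deploy verification finishes at 31 + 9 = hour 40.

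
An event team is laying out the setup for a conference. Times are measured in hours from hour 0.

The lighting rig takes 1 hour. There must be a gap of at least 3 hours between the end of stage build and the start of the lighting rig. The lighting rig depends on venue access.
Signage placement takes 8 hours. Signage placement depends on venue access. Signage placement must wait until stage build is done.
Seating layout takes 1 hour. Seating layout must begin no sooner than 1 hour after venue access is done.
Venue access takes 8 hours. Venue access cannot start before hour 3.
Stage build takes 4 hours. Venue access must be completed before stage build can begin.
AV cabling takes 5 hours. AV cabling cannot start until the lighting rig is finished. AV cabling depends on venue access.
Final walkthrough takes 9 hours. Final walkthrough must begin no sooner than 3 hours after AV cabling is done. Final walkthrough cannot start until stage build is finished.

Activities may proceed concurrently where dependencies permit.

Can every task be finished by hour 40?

Venue access waits on its own release at hour 3, so it starts at hour 3 and finishes at 3 + 8 = hour 11.
After venue access (finishes hour 11, plus 1-hour gap → hour 12), seating layout can start at hour 12 and finishes at hour 13.
Stage build waits on venue access (finishes hour 11), so it starts at hour 11 and finishes at 11 + 4 = hour 15.
Signage placement needs all of venue access (finishes hour 11); stage build (finishes hour 15). That puts its earliest start at hour 15; it finishes at 15 + 8 = hour 23.
The lighting rig has to wait for stage build (finishes hour 15, plus 3-hour gap → hour 18); venue access (finishes hour 11). The latest of these is hour 18, so the lighting rig runs hour 18 to 18 + 1 = hour 19.
AV cabling has to wait for the lighting rig (finishes hour 19); venue access (finishes hour 11). The latest of these is hour 19, so AV cabling runs hour 19 to 19 + 5 = hour 24.
Final walkthrough has to wait for AV cabling (finishes hour 24, plus 3-hour gap → hour 27); stage build (finishes hour 15). The latest of these is hour 27, so final walkthrough runs hour 27 to 27 + 9 = hour 36.
Every task is finished by hour 36, which is no later than the deadline of 40, so the schedule is feasible.

Yes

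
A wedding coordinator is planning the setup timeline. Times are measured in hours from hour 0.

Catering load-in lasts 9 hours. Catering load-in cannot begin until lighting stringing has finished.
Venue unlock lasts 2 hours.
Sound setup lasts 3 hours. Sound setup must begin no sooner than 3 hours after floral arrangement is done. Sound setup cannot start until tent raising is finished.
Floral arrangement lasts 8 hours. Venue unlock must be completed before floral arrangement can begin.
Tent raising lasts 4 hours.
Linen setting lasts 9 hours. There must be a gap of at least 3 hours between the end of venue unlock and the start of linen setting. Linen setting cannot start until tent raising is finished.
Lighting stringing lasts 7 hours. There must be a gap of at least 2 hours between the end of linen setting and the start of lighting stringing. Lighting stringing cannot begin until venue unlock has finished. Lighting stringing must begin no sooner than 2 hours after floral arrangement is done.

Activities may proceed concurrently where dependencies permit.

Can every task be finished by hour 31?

Nothing blocks tent raising, so it runs from hour 0 to hour 4.
Venue unlock can start immediately at hour 0; it finishes at hour 2.
After venue unlock (finishes hour 2), floral arrangement can start at hour 2 and finishes at hour 10.
Sound setup needs all of floral arrangement (finishes hour 10, plus 3-hour gap → hour 13); tent raising (finishes hour 4). That puts its earliest start at hour 13; it finishes at 13 + 3 = hour 16.
Linen setting has to wait for venue unlock (finishes hour 2, plus 3-hour gap → hour 5); tent raising (finishes hour 4). The latest of these is hour 5, so linen setting runs hour 5 to 5 + 9 = hour 14.
Lighting stringing has to wait for linen setting (finishes hour 14, plus 2-hour gap → hour 16); venue unlock (finishes hour 2); floral arrangement (finishes hour 10, plus 2-hour gap → hour 12). The latest of these is hour 16, so lighting stringing runs hour 16 to 16 + 7 = hour 23.
After lighting stringing (finishes hour 23), catering load-in can start at hour 23 and finishes at hour 32.
The earliest everything can be done is hour 32, which is after the deadline of 31, so it is not possible.

No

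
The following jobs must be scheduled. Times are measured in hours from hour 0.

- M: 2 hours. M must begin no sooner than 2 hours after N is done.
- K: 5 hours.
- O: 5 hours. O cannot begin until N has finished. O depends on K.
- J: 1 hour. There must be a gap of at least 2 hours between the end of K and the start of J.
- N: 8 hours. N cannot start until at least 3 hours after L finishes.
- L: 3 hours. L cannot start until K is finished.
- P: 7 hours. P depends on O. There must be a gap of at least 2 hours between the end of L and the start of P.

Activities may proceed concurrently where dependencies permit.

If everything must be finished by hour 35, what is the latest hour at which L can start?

M must finish by hour 35; it takes 2 hours, so it must start by 35 − 2 = hour 33.
Nothing follows P; the deadline of hour 35 is its only limit. It must start by 35 − 7 = hour 28.
O feeds into P (must start by hour 28); so O must finish by hour 28 and therefore start by hour 23.
N feeds M (must start by hour 33, minus 2-hour gap → hour 31); O (must start by hour 23). Taking the minimum, N must finish by hour 23 and start by 23 − 8 = hour 15.
L must finish in time for N (must start by hour 15, minus 3-hour gap → hour 12); P (must start by hour 28, minus 2-hour gap → hour 26). The tightest is hour 12, so L must start by 12 − 3 = hour 9.

9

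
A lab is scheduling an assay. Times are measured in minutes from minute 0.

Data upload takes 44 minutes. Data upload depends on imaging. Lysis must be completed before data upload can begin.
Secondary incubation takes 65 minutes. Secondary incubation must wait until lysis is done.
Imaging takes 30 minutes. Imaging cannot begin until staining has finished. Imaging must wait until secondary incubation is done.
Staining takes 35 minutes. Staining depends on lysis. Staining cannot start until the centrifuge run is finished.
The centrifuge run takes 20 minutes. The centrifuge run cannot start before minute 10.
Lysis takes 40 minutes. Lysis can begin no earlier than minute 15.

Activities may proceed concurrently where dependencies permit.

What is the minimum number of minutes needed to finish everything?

After its own release at minute 10, the centrifuge run can start at minute 10 and finishes at minute 30.
After its own release at minute 15, lysis can start at minute 15 and finishes at minute 55.
Secondary incubation cannot begin until lysis (finishes minute 55). It runs from minute 55 to 55 + 65 = minute 120.
Staining has to wait for lysis (finishes minute 55); the centrifuge run (finishes minute 30). The latest of these is minute 55, so staining runs minute 55 to 55 + 35 = minute 90.
For imaging: staining (finishes minute 90); secondary incubation (finishes minute 120). Taking the maximum gives a start of minute 120, and it finishes at 120 + 30 = minute 150.
For data upload: imaging (finishes minute 150); lysis (finishes minute 55). Taking the maximum gives a start of minute 150, and it finishes at 150 + 44 = minute 194.
All tasks are finished once the last one completes. Finish times: Lysis at 55, The centrifuge run at 30, Staining at 90, Secondary incubation at 120, Imaging at 150, Data upload at 194. The latest is minute 194.

194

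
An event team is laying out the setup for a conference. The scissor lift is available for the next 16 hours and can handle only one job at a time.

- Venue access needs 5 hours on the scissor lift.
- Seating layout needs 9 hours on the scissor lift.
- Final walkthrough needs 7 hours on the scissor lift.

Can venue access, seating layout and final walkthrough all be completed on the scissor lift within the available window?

Running back to back, the jobs need 5 + 9 + 7 = 21 hours on the scissor lift.
Since 21 > 16, they cannot all fit.

No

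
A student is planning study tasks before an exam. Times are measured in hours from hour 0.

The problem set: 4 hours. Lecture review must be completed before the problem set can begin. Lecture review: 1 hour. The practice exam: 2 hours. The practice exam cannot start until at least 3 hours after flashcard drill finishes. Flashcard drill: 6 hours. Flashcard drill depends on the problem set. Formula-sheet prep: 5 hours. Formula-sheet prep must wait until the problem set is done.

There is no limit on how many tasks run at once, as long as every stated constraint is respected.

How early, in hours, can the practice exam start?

Lecture review has no prerequisites, so it starts at hour 0 and finishes at hour 1.
The problem set cannot begin until lecture review (finishes hour 1). It runs from hour 1 to 1 + 4 = hour 5.
Flashcard drill cannot begin until the problem set (finishes hour 5). It runs from hour 5 to 5 + 6 = hour 11.
The practice exam waits on flashcard drill (finishes hour 11, plus 3-hour gap → hour 14), so the earliest it can start is hour 14.

14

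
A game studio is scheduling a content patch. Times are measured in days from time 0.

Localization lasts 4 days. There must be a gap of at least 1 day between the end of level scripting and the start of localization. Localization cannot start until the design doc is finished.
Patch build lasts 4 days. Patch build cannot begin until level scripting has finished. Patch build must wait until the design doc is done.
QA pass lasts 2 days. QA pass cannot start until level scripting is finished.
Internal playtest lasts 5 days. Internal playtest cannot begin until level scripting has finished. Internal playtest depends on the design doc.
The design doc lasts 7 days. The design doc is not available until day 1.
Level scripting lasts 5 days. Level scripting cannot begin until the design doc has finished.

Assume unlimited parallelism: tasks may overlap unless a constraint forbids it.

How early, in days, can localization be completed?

18

The design doc cannot begin until its own release at day 1. It runs from day 1 to 1 + 7 = day 8.
Level scripting waits on the design doc (finishes day 8), so it starts at day 8 and finishes at 8 + 5 = day 13.
Localization needs all of level scripting (finishes day 13, plus 1-day gap → day 14); the design doc (finishes day 8). That puts its earliest start at day 14; it finishes at 14 + 4 = day 18.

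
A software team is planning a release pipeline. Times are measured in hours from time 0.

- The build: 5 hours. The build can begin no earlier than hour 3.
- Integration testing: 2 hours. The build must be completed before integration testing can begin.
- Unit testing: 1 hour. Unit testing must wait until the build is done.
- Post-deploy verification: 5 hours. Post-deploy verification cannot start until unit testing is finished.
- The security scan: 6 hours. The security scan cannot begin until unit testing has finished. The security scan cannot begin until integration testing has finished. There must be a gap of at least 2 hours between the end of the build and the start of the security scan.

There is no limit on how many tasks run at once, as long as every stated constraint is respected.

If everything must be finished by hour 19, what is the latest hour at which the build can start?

6

To finish by hour 19, the security scan (duration 6) must start no later than hour 13.
Nothing follows post-deploy verification; the deadline of hour 19 is its only limit. It must start by 19 − 5 = hour 14.
Unit testing has several dependents: the security scan (must start by hour 13); post-deploy verification (must start by hour 14). The earliest of those limits is hour 13, so unit testing must start by 13 − 1 = hour 12.
Integration testing must finish before the security scan (must start by hour 13). With a 2-hour duration, integration testing must start by 13 − 2 = hour 11.
The build feeds unit testing (must start by hour 12); integration testing (must start by hour 11); the security scan (must start by hour 13, minus 2-hour gap → hour 11). Taking the minimum, the build must finish by hour 11 and start by 11 − 5 = hour 6.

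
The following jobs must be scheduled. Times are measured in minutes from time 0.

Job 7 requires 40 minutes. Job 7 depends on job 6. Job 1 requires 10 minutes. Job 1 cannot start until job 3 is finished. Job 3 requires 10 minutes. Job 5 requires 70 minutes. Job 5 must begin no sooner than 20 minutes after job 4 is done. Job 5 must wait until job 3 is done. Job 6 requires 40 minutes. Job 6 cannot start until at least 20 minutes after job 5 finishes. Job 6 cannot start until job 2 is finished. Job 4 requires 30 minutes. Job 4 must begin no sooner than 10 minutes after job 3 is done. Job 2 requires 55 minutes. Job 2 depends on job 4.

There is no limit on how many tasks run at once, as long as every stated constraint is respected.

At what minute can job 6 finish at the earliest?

Job 3 can start immediately at minute 0; it finishes at minute 10.
After job 3 (finishes minute 10, plus 10-minute gap → minute 20), job 4 can start at minute 20 and finishes at minute 50.
Job 5 has to wait for job 4 (finishes minute 50, plus 20-minute gap → minute 70); job 3 (finishes minute 10). The latest of these is minute 70, so job 5 runs minute 70 to 70 + 70 = minute 140.
After job 4 (finishes minute 50), job 2 can start at minute 50 and finishes at minute 105.
For job 6: job 5 (finishes minute 140, plus 20-minute gap → minute 160); job 2 (finishes minute 105). Taking the maximum gives a start of minute 160, and it finishes at 160 + 40 = minute 200.

200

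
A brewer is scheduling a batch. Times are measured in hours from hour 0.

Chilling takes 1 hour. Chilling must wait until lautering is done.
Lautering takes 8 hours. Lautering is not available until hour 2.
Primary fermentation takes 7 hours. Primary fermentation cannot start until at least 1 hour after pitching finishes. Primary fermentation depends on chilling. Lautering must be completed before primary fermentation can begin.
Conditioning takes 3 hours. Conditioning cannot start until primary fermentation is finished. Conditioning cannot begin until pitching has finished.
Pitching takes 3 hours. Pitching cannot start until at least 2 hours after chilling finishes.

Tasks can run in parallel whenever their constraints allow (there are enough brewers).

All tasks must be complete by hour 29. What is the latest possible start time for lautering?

Nothing follows conditioning; the deadline of hour 29 is its only limit. It must start by 29 − 3 = hour 26.
Since conditioning (must start by hour 26) depends on it, primary fermentation must finish by hour 26. Backing off its 7-hour duration gives a latest start of hour 19.
Pitching feeds primary fermentation (must start by hour 19, minus 1-hour gap → hour 18); conditioning (must start by hour 26). Taking the minimum, pitching must finish by hour 18 and start by 18 − 3 = hour 15.
Chilling has several dependents: pitching (must start by hour 15, minus 2-hour gap → hour 13); primary fermentation (must start by hour 19). The earliest of those limits is hour 13, so chilling must start by 13 − 1 = hour 12.
For lautering: chilling (must start by hour 12); primary fermentation (must start by hour 19). The most restrictive is hour 12; with an 8-hour duration, lautering must start by hour 4.

4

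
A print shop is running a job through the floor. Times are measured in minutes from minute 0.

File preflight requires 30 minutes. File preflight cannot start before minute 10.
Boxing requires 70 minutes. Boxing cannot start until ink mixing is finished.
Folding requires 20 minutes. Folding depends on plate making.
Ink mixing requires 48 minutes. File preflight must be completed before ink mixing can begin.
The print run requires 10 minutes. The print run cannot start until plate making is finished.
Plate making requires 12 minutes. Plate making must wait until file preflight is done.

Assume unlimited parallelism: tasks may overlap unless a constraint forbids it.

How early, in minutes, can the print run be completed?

62

After its own release at minute 10, file preflight can start at minute 10 and finishes at minute 40.
Plate making waits on file preflight (finishes minute 40), so it starts at minute 40 and finishes at 40 + 12 = minute 52.
The print run waits on plate making (finishes minute 52), so it starts at minute 52 and finishes at 52 + 10 = minute 62.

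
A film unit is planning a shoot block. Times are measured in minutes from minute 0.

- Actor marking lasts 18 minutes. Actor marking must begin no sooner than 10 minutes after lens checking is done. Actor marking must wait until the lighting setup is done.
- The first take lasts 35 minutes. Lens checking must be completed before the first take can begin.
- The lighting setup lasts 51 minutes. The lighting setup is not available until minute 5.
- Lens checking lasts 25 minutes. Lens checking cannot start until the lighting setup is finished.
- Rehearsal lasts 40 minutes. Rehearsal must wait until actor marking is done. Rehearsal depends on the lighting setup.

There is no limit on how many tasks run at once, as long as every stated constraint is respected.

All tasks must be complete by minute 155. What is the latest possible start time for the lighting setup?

11

Rehearsal must finish by minute 155; it takes 40 minutes, so it must start by 155 − 40 = minute 115.
Since rehearsal (must start by minute 115) depends on it, actor marking must finish by minute 115. Backing off its 18-minute duration gives a latest start of minute 97.
Nothing follows the first take; the deadline of minute 155 is its only limit. It must start by 155 − 35 = minute 120.
Lens checking feeds actor marking (must start by minute 97, minus 10-minute gap → minute 87); the first take (must start by minute 120). Taking the minimum, lens checking must finish by minute 87 and start by 87 − 25 = minute 62.
For the lighting setup: lens checking (must start by minute 62); actor marking (must start by minute 97); rehearsal (must start by minute 115). The most restrictive is minute 62; with a 51-minute duration, the lighting setup must start by minute 11.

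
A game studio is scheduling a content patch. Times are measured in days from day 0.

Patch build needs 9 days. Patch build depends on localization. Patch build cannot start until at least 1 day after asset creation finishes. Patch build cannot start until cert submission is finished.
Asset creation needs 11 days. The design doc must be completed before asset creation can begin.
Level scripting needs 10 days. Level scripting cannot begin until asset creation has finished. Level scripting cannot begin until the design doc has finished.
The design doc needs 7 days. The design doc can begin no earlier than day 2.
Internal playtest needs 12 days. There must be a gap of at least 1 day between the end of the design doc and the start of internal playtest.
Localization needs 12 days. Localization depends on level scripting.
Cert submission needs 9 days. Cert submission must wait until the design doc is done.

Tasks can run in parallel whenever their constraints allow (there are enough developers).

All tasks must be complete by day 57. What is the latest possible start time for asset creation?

15

Nothing follows patch build; the deadline of day 57 is its only limit. It must start by 57 − 9 = day 48.
Localization must finish before patch build (must start by day 48). With a 12-day duration, localization must start by 48 − 12 = day 36.
Level scripting has to be done before localization (must start by day 36). That means finishing by day 36, i.e. starting by 36 − 10 = day 26.
Asset creation has several dependents: level scripting (must start by day 26); patch build (must start by day 48, minus 1-day gap → day 47). The earliest of those limits is day 26, so asset creation must start by 26 − 11 = day 15.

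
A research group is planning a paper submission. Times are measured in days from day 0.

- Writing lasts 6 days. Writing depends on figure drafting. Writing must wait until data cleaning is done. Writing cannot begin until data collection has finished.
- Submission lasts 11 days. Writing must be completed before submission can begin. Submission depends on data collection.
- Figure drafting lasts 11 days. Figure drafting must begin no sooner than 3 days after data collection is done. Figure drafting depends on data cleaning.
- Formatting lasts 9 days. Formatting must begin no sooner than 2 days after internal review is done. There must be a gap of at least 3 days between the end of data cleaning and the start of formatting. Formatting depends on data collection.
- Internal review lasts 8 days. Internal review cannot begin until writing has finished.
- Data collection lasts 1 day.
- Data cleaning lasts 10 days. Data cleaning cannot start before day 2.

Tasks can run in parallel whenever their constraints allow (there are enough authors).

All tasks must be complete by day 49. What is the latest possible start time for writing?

24

Nothing follows formatting; the deadline of day 49 is its only limit. It must start by 49 − 9 = day 40.
Internal review has to be done before formatting (must start by day 40, minus 2-day gap → day 38). That means finishing by day 38, i.e. starting by 38 − 8 = day 30.
To finish by day 49, submission (duration 11) must start no later than day 38.
Writing feeds internal review (must start by day 30); submission (must start by day 38). Taking the minimum, writing must finish by day 30 and start by 30 − 6 = day 24.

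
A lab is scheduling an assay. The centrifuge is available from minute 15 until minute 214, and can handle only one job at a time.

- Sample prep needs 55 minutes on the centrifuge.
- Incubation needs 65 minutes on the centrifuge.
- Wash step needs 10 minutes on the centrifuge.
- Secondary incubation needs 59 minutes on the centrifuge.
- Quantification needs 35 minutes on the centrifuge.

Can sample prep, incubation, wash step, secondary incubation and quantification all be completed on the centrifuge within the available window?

The centrifuge window is 214 − 15 = 199 minutes.
Running back to back, the jobs need 55 + 65 + 10 + 59 + 35 = 224 minutes on the centrifuge.
Since 224 > 199, they cannot all fit.

No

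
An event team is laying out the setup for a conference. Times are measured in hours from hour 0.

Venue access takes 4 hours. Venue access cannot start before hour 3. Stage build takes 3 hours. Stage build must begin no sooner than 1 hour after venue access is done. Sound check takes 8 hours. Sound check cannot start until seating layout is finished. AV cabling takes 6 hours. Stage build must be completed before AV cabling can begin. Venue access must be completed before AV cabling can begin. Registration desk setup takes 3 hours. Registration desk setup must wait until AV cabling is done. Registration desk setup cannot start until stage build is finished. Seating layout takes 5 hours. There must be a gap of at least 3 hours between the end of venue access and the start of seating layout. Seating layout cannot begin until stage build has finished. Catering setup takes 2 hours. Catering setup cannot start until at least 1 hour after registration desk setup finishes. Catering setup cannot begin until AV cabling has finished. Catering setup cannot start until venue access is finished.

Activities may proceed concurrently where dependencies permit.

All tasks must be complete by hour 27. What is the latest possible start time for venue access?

To finish by hour 27, catering setup (duration 2) must start no later than hour 25.
Registration desk setup must finish before catering setup (must start by hour 25, minus 1-hour gap → hour 24). With a 3-hour duration, registration desk setup must start by 24 − 3 = hour 21.
AV cabling feeds registration desk setup (must start by hour 21); catering setup (must start by hour 25). Taking the minimum, AV cabling must finish by hour 21 and start by 21 − 6 = hour 15.
Sound check has no dependents, so it just needs to finish by hour 27. Starting by 27 − 8 = hour 19 achieves that.
Seating layout has to be done before sound check (must start by hour 19). That means finishing by hour 19, i.e. starting by 19 − 5 = hour 14.
Stage build must finish in time for AV cabling (must start by hour 15); seating layout (must start by hour 14); registration desk setup (must start by hour 21). The tightest is hour 14, so stage build must start by 14 − 3 = hour 11.
Venue access must finish in time for stage build (must start by hour 11, minus 1-hour gap → hour 10); AV cabling (must start by hour 15); seating layout (must start by hour 14, minus 3-hour gap → hour 11); catering setup (must start by hour 25). The tightest is hour 10, so venue access must start by 10 − 4 = hour 6.

6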